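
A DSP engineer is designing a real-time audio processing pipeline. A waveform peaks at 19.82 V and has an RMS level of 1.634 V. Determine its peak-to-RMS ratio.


Crest factor is the ratio of peak to RMS:
CF = V_peak / V_rms
   = 19.82 / 1.634
   = 12.1297

12.1297


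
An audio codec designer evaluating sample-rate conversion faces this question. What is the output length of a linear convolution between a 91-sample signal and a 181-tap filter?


Linear convolution output length:
L = N + M - 1
  = 91 + 181 - 1
  = 271 samples

271


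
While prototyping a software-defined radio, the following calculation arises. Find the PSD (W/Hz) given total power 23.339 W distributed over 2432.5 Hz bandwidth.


Power spectral density:
PSD = P / BW
    = 23.339 / 2432.5
    = 0.00959466 W/Hz

0.00959466 W/Hz


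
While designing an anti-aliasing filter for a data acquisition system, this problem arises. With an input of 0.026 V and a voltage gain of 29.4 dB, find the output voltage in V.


Output voltage from dB gain:
V_out = V_in * 10^(gain_dB / 20)
      = 0.026 * 10^(29.4 / 20)
      = 0.026 * 29.512092
      = 0.7673 V

0.7673 V


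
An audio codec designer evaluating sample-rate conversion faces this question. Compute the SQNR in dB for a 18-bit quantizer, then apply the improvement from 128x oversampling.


Step 1 — baseline SQNR at Nyquist:
SQNR_base = 6.02*N + 1.76
          = 6.02*18 + 1.76
          = 110.12 dB

Step 2 — oversampling processing gain:
G = 10*log10(OSR) = 10*log10(128) = 21.07 dB

Step 3 — total:
SQNR_total = 110.12 + 21.07 = 131.19 dB

Base SQNR = 110.12 dB; oversampled SQNR = 131.19 dB


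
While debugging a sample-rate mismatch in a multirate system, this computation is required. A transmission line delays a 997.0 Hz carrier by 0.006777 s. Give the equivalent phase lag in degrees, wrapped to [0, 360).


Phase shift from frequency and time delay:
phi = 360 * f * t_delay
    = 360 * 997.0 * 0.006777
    = 2432.4 degrees
    mod 360 = 272.4 degrees

272.4 degrees


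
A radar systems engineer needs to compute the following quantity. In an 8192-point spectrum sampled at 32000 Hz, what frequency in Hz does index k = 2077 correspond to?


Frequency of DFT bin k:
f_k = k * fs / N
    = 2077 * 32000 / 8192
    = 66464000 / 8192
    = 8113.281 Hz

8113.281 Hz


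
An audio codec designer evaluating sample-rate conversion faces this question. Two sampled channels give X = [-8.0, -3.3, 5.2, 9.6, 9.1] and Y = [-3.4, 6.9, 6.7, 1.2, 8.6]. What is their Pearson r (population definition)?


Pearson correlation coefficient (population):
r = cov(X,Y) / (std(X) * std(Y))
Mean X = 2.52, Mean Y = 4.0
Cov(X,Y) = 15.73
Std(X) = 7.002114, Std(Y) = 4.460045
r = 0.5037

0.5037


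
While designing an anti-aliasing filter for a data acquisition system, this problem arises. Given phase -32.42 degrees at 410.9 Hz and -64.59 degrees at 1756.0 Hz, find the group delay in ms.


Group delay from phase difference:
tau = -d(phi)/d(omega)
d(phi) = -32.17 deg = -0.561472 rad
d(omega) = 2*pi*(1756.0 - 410.9) = 8451.5126 rad/s
tau = -(-0.561472) / 8451.5126
    = 0.0664 ms

0.0664 ms


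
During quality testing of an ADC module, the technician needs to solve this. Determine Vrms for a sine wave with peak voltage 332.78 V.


RMS voltage for a sinusoidal waveform:
V_rms = V_peak / sqrt(2)
      = 332.78 / 1.414214
      = 235.311 V

235.311 V


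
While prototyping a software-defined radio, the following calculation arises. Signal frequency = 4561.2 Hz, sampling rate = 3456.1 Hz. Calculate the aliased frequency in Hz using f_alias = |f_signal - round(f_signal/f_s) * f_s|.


Compute the nearest integer multiple of fs to the signal:
n = round(4561.2 / 3456.1) = 1
f_alias = |4561.2 - 1 * 3456.1|
        = |4561.2 - 3456.1|
        = 1105.1 Hz

1105.1


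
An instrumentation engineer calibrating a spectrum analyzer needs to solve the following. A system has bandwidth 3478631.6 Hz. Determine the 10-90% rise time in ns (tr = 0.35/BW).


Rise time from bandwidth relationship:
tr = 0.35 / BW
   = 0.35 / 3478631.6
   = 1.00614276e-07 s
   = 100.6143 ns

100.6143 ns


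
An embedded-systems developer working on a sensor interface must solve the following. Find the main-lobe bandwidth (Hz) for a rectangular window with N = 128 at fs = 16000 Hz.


Main lobe width for a rectangular window:
Width = 2 * fs / N
      = 2 * 16000 / 128
      = 32000 / 128
      = 250.0 Hz

250.0 Hz


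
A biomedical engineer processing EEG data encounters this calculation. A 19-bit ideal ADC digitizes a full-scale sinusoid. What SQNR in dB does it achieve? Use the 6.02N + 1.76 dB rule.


Theoretical SNR for a full-scale sinusoid:
SNR = 6.02 * N + 1.76
    = 6.02 * 19 + 1.76
    = 114.38 + 1.76
    = 116.14 dB

116.14 dB


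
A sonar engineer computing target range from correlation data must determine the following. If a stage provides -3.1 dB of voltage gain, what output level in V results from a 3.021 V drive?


Output voltage from dB gain:
V_out = V_in * 10^(gain_dB / 20)
      = 3.021 * 10^(-3.1 / 20)
      = 3.021 * 0.699842
      = 2.1142 V

2.1142 V


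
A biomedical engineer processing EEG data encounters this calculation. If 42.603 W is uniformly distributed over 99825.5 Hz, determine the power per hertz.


Power spectral density:
PSD = P / BW
    = 42.603 / 99825.5
    = 0.00042677 W/Hz

0.00042677 W/Hz


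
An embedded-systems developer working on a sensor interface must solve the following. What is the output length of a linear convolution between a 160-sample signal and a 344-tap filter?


Linear convolution output length:
L = N + M - 1
  = 160 + 344 - 1
  = 503 samples

503


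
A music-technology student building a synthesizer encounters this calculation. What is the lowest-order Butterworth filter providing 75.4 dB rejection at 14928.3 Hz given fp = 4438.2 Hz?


Butterworth filter order formula:
n = log10(10^(A/10) - 1) / (2 * log10(f_stop/f_pass))
10^(75.4/10) - 1 = 34673684.0453
f_stop/f_pass = 14928.3 / 4438.2 = 3.3636
n = 7.1564 -> ceil = 8

8


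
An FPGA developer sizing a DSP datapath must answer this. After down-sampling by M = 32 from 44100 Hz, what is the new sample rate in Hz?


Decimation reduces the sample rate:
fs_out = fs_in / M
       = 44100 / 32
       = 1378.125 Hz

1378.125 Hz


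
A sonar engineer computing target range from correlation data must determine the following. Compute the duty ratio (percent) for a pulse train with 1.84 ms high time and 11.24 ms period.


Duty cycle as a percentage:
DC = (t_on / T) * 100
   = (1.84 / 11.24) * 100
   = 0.163701 * 100
   = 16.37 %

16.37 %


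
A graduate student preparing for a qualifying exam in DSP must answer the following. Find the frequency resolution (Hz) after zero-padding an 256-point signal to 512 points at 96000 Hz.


Frequency resolution after zero-padding:
N_padded = 256 * 2 = 512
df = fs / N_padded
   = 96000 / 512
   = 187.5 Hz

187.5 Hz


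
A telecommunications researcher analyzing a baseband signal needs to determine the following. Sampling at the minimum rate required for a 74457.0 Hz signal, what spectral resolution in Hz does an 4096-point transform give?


Step 1 — Nyquist sampling rate:
fs = 2 * fmax = 2 * 74457.0 = 148914.0 Hz

Step 2 — DFT bin spacing:
df = fs / N = 148914.0 / 4096 = 36.356 Hz

36.356 Hz


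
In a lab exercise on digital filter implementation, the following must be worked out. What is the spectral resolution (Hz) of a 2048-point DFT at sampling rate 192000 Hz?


DFT frequency resolution:
df = fs / N
   = 192000 / 2048
   = 93.75 Hz

93.75 Hz


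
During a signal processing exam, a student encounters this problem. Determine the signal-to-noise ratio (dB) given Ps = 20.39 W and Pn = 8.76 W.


SNR in decibels:
SNR = 10 * log10(Ps / Pn)
    = 10 * log10(20.39 / 8.76)
    = 10 * log10(2.3276)
    = 10 * 0.3669
    = 3.67 dB

3.67 dB


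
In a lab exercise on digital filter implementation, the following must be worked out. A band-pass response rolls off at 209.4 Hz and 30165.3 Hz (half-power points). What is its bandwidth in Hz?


Bandwidth is the difference of -3dB frequencies:
BW = f_high - f_low
   = 30165.3 - 209.4
   = 29955.9 Hz

29955.9 Hz


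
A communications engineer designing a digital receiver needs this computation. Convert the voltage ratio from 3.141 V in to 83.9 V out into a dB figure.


Voltage gain in dB:
G = 20 * log10(Vout / Vin)
  = 20 * log10(83.9 / 3.141)
  = 20 * log10(26.711238)
  = 20 * 1.426694
  = 28.53 dB

28.53 dB


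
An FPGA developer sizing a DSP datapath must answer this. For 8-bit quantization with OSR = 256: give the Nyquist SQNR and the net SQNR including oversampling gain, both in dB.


Step 1 — baseline SQNR at Nyquist:
SQNR_base = 6.02*N + 1.76
          = 6.02*8 + 1.76
          = 49.92 dB

Step 2 — oversampling processing gain:
G = 10*log10(OSR) = 10*log10(256) = 24.08 dB

Step 3 — total:
SQNR_total = 49.92 + 24.08 = 74.0 dB

Base SQNR = 49.92 dB; oversampled SQNR = 74.0 dB


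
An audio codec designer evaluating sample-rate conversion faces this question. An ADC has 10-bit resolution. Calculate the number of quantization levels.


Number of quantization levels = 2^N
= 2^10
= 1024

1024


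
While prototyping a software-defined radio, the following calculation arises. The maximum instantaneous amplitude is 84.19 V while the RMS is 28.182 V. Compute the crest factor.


Crest factor is the ratio of peak to RMS:
CF = V_peak / V_rms
   = 84.19 / 28.182
   = 2.9874

2.9874


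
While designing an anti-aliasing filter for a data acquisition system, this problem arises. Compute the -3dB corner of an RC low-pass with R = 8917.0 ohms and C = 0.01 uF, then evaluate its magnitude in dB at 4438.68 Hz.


Step 1 — cutoff frequency:
fc = 1 / (2*pi*R*C)
C = 0.01 uF = 1e-08 F
fc = 1 / (2*pi*8917.0*1e-08)
   = 1784.849 Hz

Step 2 — magnitude at f = 4438.68 Hz:
|H(f)| = 1 / sqrt(1 + (f/fc)^2)
f/fc = 4438.68 / 1784.849 = 2.486866
|H| = 1 / sqrt(1 + 6.184503) = 0.3730797
|H|_dB = 20*log10(0.3730797) = -8.56 dB

fc = 1784.849 Hz; |H(4438.68 Hz)| = -8.56 dB


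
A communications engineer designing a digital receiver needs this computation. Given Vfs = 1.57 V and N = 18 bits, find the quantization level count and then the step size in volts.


Step 1 — number of quantization levels:
L = 2^N = 2^18 = 262144

Step 2 — LSB step size:
delta = Vfs / L
      = 1.57 / 262144
      = 5.99e-06 V

Levels = 262144; step size = 5.99e-06 V


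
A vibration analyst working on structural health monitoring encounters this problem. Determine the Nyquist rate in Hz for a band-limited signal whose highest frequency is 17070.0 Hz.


The Nyquist rate is twice the maximum frequency component.
fs_min = 2 * fmax
      = 2 * 17070.0
      = 34140.0 Hz

34140.0


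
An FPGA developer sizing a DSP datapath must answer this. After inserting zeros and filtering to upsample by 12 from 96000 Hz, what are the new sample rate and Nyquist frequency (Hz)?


Step 1 — output sample rate after interpolation by L:
fs_out = L * fs_in = 12 * 96000 = 1152000 Hz

Step 2 — Nyquist frequency of the output stream:
f_Nyq = fs_out / 2 = 1152000 / 2 = 576000.0 Hz

fs_out = 1152000 Hz; f_Nyquist = 576000.0 Hz


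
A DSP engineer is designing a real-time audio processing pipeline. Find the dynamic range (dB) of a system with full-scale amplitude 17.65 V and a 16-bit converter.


Dynamic range from full-scale to LSB:
V_min = V_max / 2^bits = 17.65 / 2^16
DR = 20 * log10(V_max / V_min)
   = 20 * log10(2^16)
   = 20 * 16 * log10(2)
   = 96.33 dB

96.33 dB


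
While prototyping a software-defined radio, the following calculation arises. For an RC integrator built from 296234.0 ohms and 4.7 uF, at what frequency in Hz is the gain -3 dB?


Cutoff frequency of a first-order RC filter:
fc = 1 / (2 * pi * R * C)
C = 4.7 uF = 4.7e-06 F
fc = 1 / (2 * pi * 296234.0 * 4.7e-06)
   = 1 / 8.7480776465491
   = 0.114311 Hz

0.114311 Hz


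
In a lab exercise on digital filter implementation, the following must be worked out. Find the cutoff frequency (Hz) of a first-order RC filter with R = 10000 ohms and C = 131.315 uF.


Cutoff frequency of a first-order RC filter:
fc = 1 / (2 * pi * R * C)
C = 131.315 uF = 0.000131315 F
fc = 1 / (2 * pi * 10000 * 0.000131315)
   = 1 / 8.2507647861229
   = 0.121201 Hz

0.121201 Hz


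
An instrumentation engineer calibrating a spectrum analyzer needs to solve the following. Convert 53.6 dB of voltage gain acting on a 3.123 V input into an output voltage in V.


Output voltage from dB gain:
V_out = V_in * 10^(gain_dB / 20)
      = 3.123 * 10^(53.6 / 20)
      = 3.123 * 478.630092
      = 1494.7618 V

1494.7618 V


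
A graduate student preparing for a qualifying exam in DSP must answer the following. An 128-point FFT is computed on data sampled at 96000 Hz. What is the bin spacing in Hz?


DFT frequency resolution:
df = fs / N
   = 96000 / 128
   = 750.0 Hz

750.0 Hz


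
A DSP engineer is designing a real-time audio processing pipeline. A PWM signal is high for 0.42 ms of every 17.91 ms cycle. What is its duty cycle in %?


Duty cycle as a percentage:
DC = (t_on / T) * 100
   = (0.42 / 17.91) * 100
   = 0.023451 * 100
   = 2.35 %

2.35 %


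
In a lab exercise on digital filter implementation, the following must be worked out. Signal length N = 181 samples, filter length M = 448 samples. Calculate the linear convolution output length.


Linear convolution output length:
L = N + M - 1
  = 181 + 448 - 1
  = 628 samples

628


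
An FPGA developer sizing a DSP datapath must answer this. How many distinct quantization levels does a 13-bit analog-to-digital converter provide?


Number of quantization levels = 2^N
= 2^13
= 8192

8192


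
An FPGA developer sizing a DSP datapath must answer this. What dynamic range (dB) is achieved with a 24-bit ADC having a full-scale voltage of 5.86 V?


Dynamic range from full-scale to LSB:
V_min = V_max / 2^bits = 5.86 / 2^24
DR = 20 * log10(V_max / V_min)
   = 20 * log10(2^24)
   = 20 * 24 * log10(2)
   = 144.49 dB

144.49 dB


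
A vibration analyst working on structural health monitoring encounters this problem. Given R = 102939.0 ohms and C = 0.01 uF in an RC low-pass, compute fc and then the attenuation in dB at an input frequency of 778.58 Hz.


Step 1 — cutoff frequency:
fc = 1 / (2*pi*R*C)
C = 0.01 uF = 1e-08 F
fc = 1 / (2*pi*102939.0*1e-08)
   = 154.611 Hz

Step 2 — magnitude at f = 778.58 Hz:
|H(f)| = 1 / sqrt(1 + (f/fc)^2)
f/fc = 778.58 / 154.611 = 5.035735
|H| = 1 / sqrt(1 + 25.358627) = 0.1947774
|H|_dB = 20*log10(0.1947774) = -14.21 dB

fc = 154.611 Hz; |H(778.58 Hz)| = -14.21 dB


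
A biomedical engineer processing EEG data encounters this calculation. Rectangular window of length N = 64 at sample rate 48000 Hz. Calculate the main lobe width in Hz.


Main lobe width for a rectangular window:
Width = 2 * fs / N
      = 2 * 48000 / 64
      = 96000 / 64
      = 1500.0 Hz

1500.0 Hz


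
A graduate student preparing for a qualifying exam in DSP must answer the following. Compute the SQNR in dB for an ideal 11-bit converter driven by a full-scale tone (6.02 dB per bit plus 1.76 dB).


Theoretical SNR for a full-scale sinusoid:
SNR = 6.02 * N + 1.76
    = 6.02 * 11 + 1.76
    = 66.22 + 1.76
    = 67.98 dB

67.98 dB


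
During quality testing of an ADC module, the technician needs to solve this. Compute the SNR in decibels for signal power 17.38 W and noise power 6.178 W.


SNR in decibels:
SNR = 10 * log10(Ps / Pn)
    = 10 * log10(17.38 / 6.178)
    = 10 * log10(2.8132)
    = 10 * 0.4492
    = 4.49 dB

4.49 dB


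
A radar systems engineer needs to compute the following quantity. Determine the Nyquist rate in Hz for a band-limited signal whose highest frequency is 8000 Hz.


The Nyquist rate is twice the maximum frequency component.
fs_min = 2 * fmax
      = 2 * 8000
      = 16000 Hz

16000


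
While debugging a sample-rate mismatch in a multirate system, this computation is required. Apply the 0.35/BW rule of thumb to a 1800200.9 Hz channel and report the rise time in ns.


Rise time from bandwidth relationship:
tr = 0.35 / BW
   = 0.35 / 1800200.9
   = 1.944227447e-07 s
   = 194.4227 ns

194.4227 ns


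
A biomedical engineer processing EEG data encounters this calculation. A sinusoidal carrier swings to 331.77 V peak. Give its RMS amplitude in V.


RMS voltage for a sinusoidal waveform:
V_rms = V_peak / sqrt(2)
      = 331.77 / 1.414214
      = 234.597 V

234.597 V


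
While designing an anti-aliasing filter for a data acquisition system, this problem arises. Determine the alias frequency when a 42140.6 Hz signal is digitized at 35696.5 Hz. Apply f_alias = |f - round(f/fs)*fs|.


Compute the nearest integer multiple of fs to the signal:
n = round(42140.6 / 35696.5) = 1
f_alias = |42140.6 - 1 * 35696.5|
        = |42140.6 - 35696.5|
        = 6444.1 Hz

6444.1


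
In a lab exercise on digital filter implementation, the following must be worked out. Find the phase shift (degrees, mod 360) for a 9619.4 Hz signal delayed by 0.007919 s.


Phase shift from frequency and time delay:
phi = 360 * f * t_delay
    = 360 * 9619.4 * 0.007919
    = 27423.37 degrees
    mod 360 = 63.37 degrees

63.37 degrees


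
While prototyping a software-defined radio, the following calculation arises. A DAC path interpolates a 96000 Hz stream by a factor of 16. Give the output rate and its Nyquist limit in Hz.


Step 1 — output sample rate after interpolation by L:
fs_out = L * fs_in = 16 * 96000 = 1536000 Hz

Step 2 — Nyquist frequency of the output stream:
f_Nyq = fs_out / 2 = 1536000 / 2 = 768000.0 Hz

fs_out = 1536000 Hz; f_Nyquist = 768000.0 Hz


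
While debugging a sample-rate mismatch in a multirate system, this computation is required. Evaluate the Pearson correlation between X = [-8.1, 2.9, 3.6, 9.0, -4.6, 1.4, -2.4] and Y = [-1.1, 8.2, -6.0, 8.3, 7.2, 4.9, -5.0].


Pearson correlation coefficient (population):
r = cov(X,Y) / (std(X) * std(Y))
Mean X = 0.2571, Mean Y = 2.3571
Cov(X,Y) = 9.612449
Std(X) = 5.296861, Std(Y) = 5.797748
r = 0.313

0.313


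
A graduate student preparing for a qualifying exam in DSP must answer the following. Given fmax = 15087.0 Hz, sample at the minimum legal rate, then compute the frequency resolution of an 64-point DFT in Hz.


Step 1 — Nyquist sampling rate:
fs = 2 * fmax = 2 * 15087.0 = 30174.0 Hz

Step 2 — DFT bin spacing:
df = fs / N = 30174.0 / 64 = 471.4688 Hz

471.4688 Hz


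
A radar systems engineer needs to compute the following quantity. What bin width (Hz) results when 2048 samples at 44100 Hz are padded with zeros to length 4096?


Frequency resolution after zero-padding:
N_padded = 2048 * 2 = 4096
df = fs / N_padded
   = 44100 / 4096
   = 10.7666 Hz

10.7666 Hz


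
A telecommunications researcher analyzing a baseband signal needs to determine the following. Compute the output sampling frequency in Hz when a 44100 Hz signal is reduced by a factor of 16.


Decimation reduces the sample rate:
fs_out = fs_in / M
       = 44100 / 16
       = 2756.25 Hz

2756.25 Hz


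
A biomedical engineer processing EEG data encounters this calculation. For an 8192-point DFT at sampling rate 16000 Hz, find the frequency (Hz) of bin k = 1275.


Frequency of DFT bin k:
f_k = k * fs / N
    = 1275 * 16000 / 8192
    = 20400000 / 8192
    = 2490.234 Hz

2490.234 Hz


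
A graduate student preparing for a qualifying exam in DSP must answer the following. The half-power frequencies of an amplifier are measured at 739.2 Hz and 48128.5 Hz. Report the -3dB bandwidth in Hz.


Bandwidth is the difference of -3dB frequencies:
BW = f_high - f_low
   = 48128.5 - 739.2
   = 47389.3 Hz

47389.3 Hz


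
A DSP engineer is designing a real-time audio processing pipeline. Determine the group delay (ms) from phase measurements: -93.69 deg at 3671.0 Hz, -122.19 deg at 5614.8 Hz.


Group delay from phase difference:
tau = -d(phi)/d(omega)
d(phi) = -28.5 deg = -0.497419 rad
d(omega) = 2*pi*(5614.8 - 3671.0) = 12213.2556 rad/s
tau = -(-0.497419) / 12213.2556
    = 0.0407 ms

0.0407 ms


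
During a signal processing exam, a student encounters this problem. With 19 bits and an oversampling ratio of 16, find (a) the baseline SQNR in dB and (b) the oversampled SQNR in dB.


Step 1 — baseline SQNR at Nyquist:
SQNR_base = 6.02*N + 1.76
          = 6.02*19 + 1.76
          = 116.14 dB

Step 2 — oversampling processing gain:
G = 10*log10(OSR) = 10*log10(16) = 12.04 dB

Step 3 — total:
SQNR_total = 116.14 + 12.04 = 128.18 dB

Base SQNR = 116.14 dB; oversampled SQNR = 128.18 dB


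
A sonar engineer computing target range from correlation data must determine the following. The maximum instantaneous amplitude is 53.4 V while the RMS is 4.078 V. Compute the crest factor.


Crest factor is the ratio of peak to RMS:
CF = V_peak / V_rms
   = 53.4 / 4.078
   = 13.0947

13.0947


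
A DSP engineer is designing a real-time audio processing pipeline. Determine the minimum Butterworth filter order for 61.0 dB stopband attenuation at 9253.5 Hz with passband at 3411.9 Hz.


Butterworth filter order formula:
n = log10(10^(A/10) - 1) / (2 * log10(f_stop/f_pass))
10^(61.0/10) - 1 = 1258924.4118
f_stop/f_pass = 9253.5 / 3411.9 = 2.7121
n = 7.0388 -> ceil = 8

8


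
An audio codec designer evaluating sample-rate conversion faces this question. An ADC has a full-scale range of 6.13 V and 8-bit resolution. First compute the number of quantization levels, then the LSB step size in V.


Step 1 — number of quantization levels:
L = 2^N = 2^8 = 256

Step 2 — LSB step size:
delta = Vfs / L
      = 6.13 / 256
      = 0.02394531 V

Levels = 256; step size = 0.02394531 V


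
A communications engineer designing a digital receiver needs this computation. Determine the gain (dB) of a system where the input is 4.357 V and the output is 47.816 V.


Voltage gain in dB:
G = 20 * log10(Vout / Vin)
  = 20 * log10(47.816 / 4.357)
  = 20 * log10(10.974524)
  = 20 * 1.040386
  = 20.81 dB

20.81 dB


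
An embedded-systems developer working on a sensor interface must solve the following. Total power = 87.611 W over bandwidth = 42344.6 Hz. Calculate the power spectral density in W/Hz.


Power spectral density:
PSD = P / BW
    = 87.611 / 42344.6
    = 0.002069 W/Hz

0.002069 W/Hz


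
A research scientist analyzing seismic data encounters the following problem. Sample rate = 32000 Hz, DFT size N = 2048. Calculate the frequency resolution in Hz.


DFT frequency resolution:
df = fs / N
   = 32000 / 2048
   = 15.625 Hz

15.625 Hz


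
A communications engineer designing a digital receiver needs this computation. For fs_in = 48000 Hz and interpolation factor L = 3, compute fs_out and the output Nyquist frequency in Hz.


Step 1 — output sample rate after interpolation by L:
fs_out = L * fs_in = 3 * 48000 = 144000 Hz

Step 2 — Nyquist frequency of the output stream:
f_Nyq = fs_out / 2 = 144000 / 2 = 72000.0 Hz

fs_out = 144000 Hz; f_Nyquist = 72000.0 Hz


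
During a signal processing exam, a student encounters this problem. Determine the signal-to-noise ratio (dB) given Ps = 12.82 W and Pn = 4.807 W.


SNR in decibels:
SNR = 10 * log10(Ps / Pn)
    = 10 * log10(12.82 / 4.807)
    = 10 * log10(2.6669)
    = 10 * 0.426
    = 4.26 dB

4.26 dB


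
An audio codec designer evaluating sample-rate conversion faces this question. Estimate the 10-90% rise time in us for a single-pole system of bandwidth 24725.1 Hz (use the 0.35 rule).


Rise time from bandwidth relationship:
tr = 0.35 / BW
   = 0.35 / 24725.1
   = 1.415565559e-05 s
   = 14.1557 us

14.1557 us


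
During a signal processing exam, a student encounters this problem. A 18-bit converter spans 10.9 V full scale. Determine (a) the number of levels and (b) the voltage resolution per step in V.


Step 1 — number of quantization levels:
L = 2^N = 2^18 = 262144

Step 2 — LSB step size:
delta = Vfs / L
      = 10.9 / 262144
      = 4.158e-05 V

Levels = 262144; step size = 4.158e-05 V


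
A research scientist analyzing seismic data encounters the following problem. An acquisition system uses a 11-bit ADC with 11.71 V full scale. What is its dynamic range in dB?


Dynamic range from full-scale to LSB:
V_min = V_max / 2^bits = 11.71 / 2^11
DR = 20 * log10(V_max / V_min)
   = 20 * log10(2^11)
   = 20 * 11 * log10(2)
   = 66.23 dB

66.23 dB


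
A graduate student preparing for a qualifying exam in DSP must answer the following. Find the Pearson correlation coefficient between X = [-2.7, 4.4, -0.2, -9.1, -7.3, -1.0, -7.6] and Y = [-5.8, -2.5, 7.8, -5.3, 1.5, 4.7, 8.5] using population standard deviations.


Pearson correlation coefficient (population):
r = cov(X,Y) / (std(X) * std(Y))
Mean X = -3.3571, Mean Y = 1.2714
Cov(X,Y) = 0.136939
Std(X) = 4.514376, Std(Y) = 5.530361
r = 0.0055

0.0055


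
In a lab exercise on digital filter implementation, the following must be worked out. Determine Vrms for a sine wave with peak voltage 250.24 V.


RMS voltage for a sinusoidal waveform:
V_rms = V_peak / sqrt(2)
      = 250.24 / 1.414214
      = 176.946 V

176.946 V


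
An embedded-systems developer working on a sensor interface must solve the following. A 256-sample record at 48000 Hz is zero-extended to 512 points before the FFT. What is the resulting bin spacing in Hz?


Frequency resolution after zero-padding:
N_padded = 256 * 2 = 512
df = fs / N_padded
   = 48000 / 512
   = 93.75 Hz

93.75 Hz


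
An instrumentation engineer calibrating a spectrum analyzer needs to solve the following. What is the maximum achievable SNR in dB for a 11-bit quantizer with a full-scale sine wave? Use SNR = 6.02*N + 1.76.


Theoretical SNR for a full-scale sinusoid:
SNR = 6.02 * N + 1.76
    = 6.02 * 11 + 1.76
    = 66.22 + 1.76
    = 67.98 dB

67.98 dB


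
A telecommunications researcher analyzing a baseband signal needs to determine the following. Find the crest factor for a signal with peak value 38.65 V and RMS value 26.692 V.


Crest factor is the ratio of peak to RMS:
CF = V_peak / V_rms
   = 38.65 / 26.692
   = 1.448

1.448


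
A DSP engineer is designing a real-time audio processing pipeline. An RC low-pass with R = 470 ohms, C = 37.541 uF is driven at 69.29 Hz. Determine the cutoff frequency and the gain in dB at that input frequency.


Step 1 — cutoff frequency:
fc = 1 / (2*pi*R*C)
C = 37.541 uF = 3.7541e-05 F
fc = 1 / (2*pi*470*3.7541e-05)
   = 9.02021 Hz

Step 2 — magnitude at f = 69.29 Hz:
|H(f)| = 1 / sqrt(1 + (f/fc)^2)
f/fc = 69.29 / 9.02021 = 7.681639
|H| = 1 / sqrt(1 + 59.007578) = 0.1290913
|H|_dB = 20*log10(0.1290913) = -17.78 dB

fc = 9.02021 Hz; |H(69.29 Hz)| = -17.78 dB


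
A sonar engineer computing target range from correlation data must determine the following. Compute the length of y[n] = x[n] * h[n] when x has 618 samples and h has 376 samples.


Linear convolution output length:
L = N + M - 1
  = 618 + 376 - 1
  = 993 samples

993


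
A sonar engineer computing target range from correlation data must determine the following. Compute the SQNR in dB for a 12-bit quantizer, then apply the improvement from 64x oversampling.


Step 1 — baseline SQNR at Nyquist:
SQNR_base = 6.02*N + 1.76
          = 6.02*12 + 1.76
          = 74.0 dB

Step 2 — oversampling processing gain:
G = 10*log10(OSR) = 10*log10(64) = 18.06 dB

Step 3 — total:
SQNR_total = 74.0 + 18.06 = 92.06 dB

Base SQNR = 74.0 dB; oversampled SQNR = 92.06 dB


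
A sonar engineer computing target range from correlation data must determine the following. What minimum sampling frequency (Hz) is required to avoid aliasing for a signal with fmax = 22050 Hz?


The Nyquist rate is twice the maximum frequency component.
fs_min = 2 * fmax
      = 2 * 22050
      = 44100 Hz

44100


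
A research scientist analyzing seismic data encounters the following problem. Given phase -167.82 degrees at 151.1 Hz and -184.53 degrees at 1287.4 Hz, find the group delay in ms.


Group delay from phase difference:
tau = -d(phi)/d(omega)
d(phi) = -16.71 deg = -0.291645 rad
d(omega) = 2*pi*(1287.4 - 151.1) = 7139.5835 rad/s
tau = -(-0.291645) / 7139.5835
    = 0.0408 ms

0.0408 ms


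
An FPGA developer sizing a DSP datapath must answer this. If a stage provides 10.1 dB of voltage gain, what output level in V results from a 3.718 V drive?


Output voltage from dB gain:
V_out = V_in * 10^(gain_dB / 20)
      = 3.718 * 10^(10.1 / 20)
      = 3.718 * 3.198895
      = 11.8935 V

11.8935 V


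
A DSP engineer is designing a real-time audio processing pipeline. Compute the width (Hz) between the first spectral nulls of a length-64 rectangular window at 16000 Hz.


Main lobe width for a rectangular window:
Width = 2 * fs / N
      = 2 * 16000 / 64
      = 32000 / 64
      = 500.0 Hz

500.0 Hz


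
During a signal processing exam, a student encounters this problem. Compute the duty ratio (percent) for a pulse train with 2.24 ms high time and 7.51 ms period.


Duty cycle as a percentage:
DC = (t_on / T) * 100
   = (2.24 / 7.51) * 100
   = 0.298269 * 100
   = 29.83 %

29.83 %


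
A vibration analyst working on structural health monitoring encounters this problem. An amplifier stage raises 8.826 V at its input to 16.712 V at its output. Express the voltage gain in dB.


Voltage gain in dB:
G = 20 * log10(Vout / Vin)
  = 20 * log10(16.712 / 8.826)
  = 20 * log10(1.893496)
  = 20 * 0.277265
  = 5.55 dB

5.55 dB


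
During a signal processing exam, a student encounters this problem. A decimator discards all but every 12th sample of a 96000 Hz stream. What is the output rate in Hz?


Decimation reduces the sample rate:
fs_out = fs_in / M
       = 96000 / 12
       = 8000.0 Hz

8000.0 Hz


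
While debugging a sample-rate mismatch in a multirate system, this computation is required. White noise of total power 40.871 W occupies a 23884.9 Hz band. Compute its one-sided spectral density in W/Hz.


Power spectral density:
PSD = P / BW
    = 40.871 / 23884.9
    = 0.00171116 W/Hz

0.00171116 W/Hz


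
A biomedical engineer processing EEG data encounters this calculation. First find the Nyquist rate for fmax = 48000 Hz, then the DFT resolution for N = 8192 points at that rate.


Step 1 — Nyquist sampling rate:
fs = 2 * fmax = 2 * 48000 = 96000 Hz

Step 2 — DFT bin spacing:
df = fs / N = 96000 / 8192 = 11.7188 Hz

11.7188 Hz


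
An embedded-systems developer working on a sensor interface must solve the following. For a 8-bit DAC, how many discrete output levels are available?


Number of quantization levels = 2^N
= 2^8
= 256

256


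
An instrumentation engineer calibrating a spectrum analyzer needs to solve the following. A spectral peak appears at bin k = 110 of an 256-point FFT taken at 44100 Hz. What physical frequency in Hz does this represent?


Frequency of DFT bin k:
f_k = k * fs / N
    = 110 * 44100 / 256
    = 4851000 / 256
    = 18949.219 Hz

18949.219 Hz


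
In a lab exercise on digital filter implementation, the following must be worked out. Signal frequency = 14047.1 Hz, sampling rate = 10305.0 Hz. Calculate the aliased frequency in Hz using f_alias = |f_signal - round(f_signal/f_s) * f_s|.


Compute the nearest integer multiple of fs to the signal:
n = round(14047.1 / 10305.0) = 1
f_alias = |14047.1 - 1 * 10305.0|
        = |14047.1 - 10305.0|
        = 3742.1 Hz

3742.1


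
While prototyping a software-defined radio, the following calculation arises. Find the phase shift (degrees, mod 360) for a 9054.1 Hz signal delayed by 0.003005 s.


Phase shift from frequency and time delay:
phi = 360 * f * t_delay
    = 360 * 9054.1 * 0.003005
    = 9794.73 degrees
    mod 360 = 74.73 degrees

74.73 degrees


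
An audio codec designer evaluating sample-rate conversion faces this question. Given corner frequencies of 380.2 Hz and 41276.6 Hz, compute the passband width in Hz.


Bandwidth is the difference of -3dB frequencies:
BW = f_high - f_low
   = 41276.6 - 380.2
   = 40896.4 Hz

40896.4 Hz


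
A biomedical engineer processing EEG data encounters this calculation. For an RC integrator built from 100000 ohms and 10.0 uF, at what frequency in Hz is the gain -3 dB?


Cutoff frequency of a first-order RC filter:
fc = 1 / (2 * pi * R * C)
C = 10.0 uF = 1e-05 F
fc = 1 / (2 * pi * 100000 * 1e-05)
   = 1 / 6.2831853071796
   = 0.159155 Hz

0.159155 Hz


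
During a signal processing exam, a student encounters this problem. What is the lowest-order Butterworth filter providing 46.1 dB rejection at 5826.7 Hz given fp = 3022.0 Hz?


Butterworth filter order formula:
n = log10(10^(A/10) - 1) / (2 * log10(f_stop/f_pass))
10^(46.1/10) - 1 = 40737.0278
f_stop/f_pass = 5826.7 / 3022.0 = 1.9281
n = 8.0841 -> ceil = 9

9


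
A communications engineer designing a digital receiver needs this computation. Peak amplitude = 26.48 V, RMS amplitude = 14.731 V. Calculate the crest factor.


Crest factor is the ratio of peak to RMS:
CF = V_peak / V_rms
   = 26.48 / 14.731
   = 1.7976

1.7976


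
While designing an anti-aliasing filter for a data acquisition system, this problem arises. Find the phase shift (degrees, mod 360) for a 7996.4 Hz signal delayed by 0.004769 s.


Phase shift from frequency and time delay:
phi = 360 * f * t_delay
    = 360 * 7996.4 * 0.004769
    = 13728.54 degrees
    mod 360 = 48.54 degrees

48.54 degrees


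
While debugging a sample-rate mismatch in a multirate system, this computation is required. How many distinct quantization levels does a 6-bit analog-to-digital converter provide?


Number of quantization levels = 2^N
= 2^6
= 64

64


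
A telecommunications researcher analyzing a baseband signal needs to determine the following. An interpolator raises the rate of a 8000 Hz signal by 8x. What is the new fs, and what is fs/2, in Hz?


Step 1 — output sample rate after interpolation by L:
fs_out = L * fs_in = 8 * 8000 = 64000 Hz

Step 2 — Nyquist frequency of the output stream:
f_Nyq = fs_out / 2 = 64000 / 2 = 32000.0 Hz

fs_out = 64000 Hz; f_Nyquist = 32000.0 Hz


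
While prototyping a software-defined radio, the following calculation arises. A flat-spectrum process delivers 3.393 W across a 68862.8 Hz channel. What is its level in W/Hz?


Power spectral density:
PSD = P / BW
    = 3.393 / 68862.8
    = 4.927e-05 W/Hz

4.927e-05 W/Hz


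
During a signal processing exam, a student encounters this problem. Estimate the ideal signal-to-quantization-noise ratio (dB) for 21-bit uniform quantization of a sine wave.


Theoretical SNR for a full-scale sinusoid:
SNR = 6.02 * N + 1.76
    = 6.02 * 21 + 1.76
    = 126.42 + 1.76
    = 128.18 dB

128.18 dB


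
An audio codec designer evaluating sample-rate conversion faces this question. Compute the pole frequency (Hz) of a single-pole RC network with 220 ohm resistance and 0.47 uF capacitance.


Cutoff frequency of a first-order RC filter:
fc = 1 / (2 * pi * R * C)
C = 0.47 uF = 4.7e-07 F
fc = 1 / (2 * pi * 220 * 4.7e-07)
   = 1 / 0.00064968136076237
   = 1539.216084 Hz

1539.216084 Hz


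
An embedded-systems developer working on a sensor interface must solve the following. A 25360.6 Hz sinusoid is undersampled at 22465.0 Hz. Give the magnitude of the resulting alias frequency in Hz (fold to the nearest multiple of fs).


Compute the nearest integer multiple of fs to the signal:
n = round(25360.6 / 22465.0) = 1
f_alias = |25360.6 - 1 * 22465.0|
        = |25360.6 - 22465.0|
        = 2895.6 Hz

2895.6


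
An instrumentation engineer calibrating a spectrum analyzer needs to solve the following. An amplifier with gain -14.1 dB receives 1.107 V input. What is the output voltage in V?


Output voltage from dB gain:
V_out = V_in * 10^(gain_dB / 20)
      = 1.107 * 10^(-14.1 / 20)
      = 1.107 * 0.197242
      = 0.2183 V

0.2183 V


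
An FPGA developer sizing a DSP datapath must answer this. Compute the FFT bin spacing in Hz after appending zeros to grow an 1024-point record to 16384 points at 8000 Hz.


Frequency resolution after zero-padding:
N_padded = 1024 * 16 = 16384
df = fs / N_padded
   = 8000 / 16384
   = 0.4883 Hz

0.4883 Hz


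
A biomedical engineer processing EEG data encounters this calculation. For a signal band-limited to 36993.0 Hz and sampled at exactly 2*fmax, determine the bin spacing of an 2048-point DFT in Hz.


Step 1 — Nyquist sampling rate:
fs = 2 * fmax = 2 * 36993.0 = 73986.0 Hz

Step 2 — DFT bin spacing:
df = fs / N = 73986.0 / 2048 = 36.126 Hz

36.126 Hz


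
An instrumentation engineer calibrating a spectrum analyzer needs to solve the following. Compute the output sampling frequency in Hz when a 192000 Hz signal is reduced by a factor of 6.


Decimation reduces the sample rate:
fs_out = fs_in / M
       = 192000 / 6
       = 32000.0 Hz

32000.0 Hz


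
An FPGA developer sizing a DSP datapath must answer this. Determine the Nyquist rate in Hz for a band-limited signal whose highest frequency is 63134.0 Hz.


The Nyquist rate is twice the maximum frequency component.
fs_min = 2 * fmax
      = 2 * 63134.0
      = 126268.0 Hz

126268.0


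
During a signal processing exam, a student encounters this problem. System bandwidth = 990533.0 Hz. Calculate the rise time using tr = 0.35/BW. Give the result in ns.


Rise time from bandwidth relationship:
tr = 0.35 / BW
   = 0.35 / 990533.0
   = 3.533451182e-07 s
   = 353.3451 ns

353.3451 ns


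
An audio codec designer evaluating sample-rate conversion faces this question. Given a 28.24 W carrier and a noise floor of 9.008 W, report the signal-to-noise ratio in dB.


SNR in decibels:
SNR = 10 * log10(Ps / Pn)
    = 10 * log10(28.24 / 9.008)
    = 10 * log10(3.135)
    = 10 * 0.4962
    = 4.96 dB

4.96 dB


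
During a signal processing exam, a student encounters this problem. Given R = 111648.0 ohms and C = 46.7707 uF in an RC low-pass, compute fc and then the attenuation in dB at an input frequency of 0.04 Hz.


Step 1 — cutoff frequency:
fc = 1 / (2*pi*R*C)
C = 46.7707 uF = 4.67707e-05 F
fc = 1 / (2*pi*111648.0*4.67707e-05)
   = 0.0304786 Hz

Step 2 — magnitude at f = 0.04 Hz:
|H(f)| = 1 / sqrt(1 + (f/fc)^2)
f/fc = 0.04 / 0.0304786 = 1.312396
|H| = 1 / sqrt(1 + 1.722383) = 0.6060736
|H|_dB = 20*log10(0.6060736) = -4.35 dB

fc = 0.0304786 Hz; |H(0.04 Hz)| = -4.35 dB


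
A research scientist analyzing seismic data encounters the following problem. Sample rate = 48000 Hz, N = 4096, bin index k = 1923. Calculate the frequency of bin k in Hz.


Frequency of DFT bin k:
f_k = k * fs / N
    = 1923 * 48000 / 4096
    = 92304000 / 4096
    = 22535.156 Hz

22535.156 Hz


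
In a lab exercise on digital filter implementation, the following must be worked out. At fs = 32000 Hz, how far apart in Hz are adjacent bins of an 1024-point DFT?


DFT frequency resolution:
df = fs / N
   = 32000 / 1024
   = 31.25 Hz

31.25 Hz


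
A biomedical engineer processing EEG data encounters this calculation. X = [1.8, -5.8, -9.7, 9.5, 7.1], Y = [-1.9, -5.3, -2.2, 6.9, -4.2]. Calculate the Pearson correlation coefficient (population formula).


Pearson correlation coefficient (population):
r = cov(X,Y) / (std(X) * std(Y))
Mean X = 0.58, Mean Y = -1.34
Cov(X,Y) = 17.6552
Std(X) = 7.347762, Std(Y) = 4.30841
r = 0.5577

0.5577


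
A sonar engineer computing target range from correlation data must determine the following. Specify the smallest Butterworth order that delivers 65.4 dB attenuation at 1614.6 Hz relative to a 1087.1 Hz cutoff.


Butterworth filter order formula:
n = log10(10^(A/10) - 1) / (2 * log10(f_stop/f_pass))
10^(65.4/10) - 1 = 3467367.5045
f_stop/f_pass = 1614.6 / 1087.1 = 1.4852
n = 19.0343 -> ceil = 20

20


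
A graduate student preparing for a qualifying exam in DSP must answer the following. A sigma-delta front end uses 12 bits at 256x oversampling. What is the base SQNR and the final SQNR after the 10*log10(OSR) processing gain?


Step 1 — baseline SQNR at Nyquist:
SQNR_base = 6.02*N + 1.76
          = 6.02*12 + 1.76
          = 74.0 dB

Step 2 — oversampling processing gain:
G = 10*log10(OSR) = 10*log10(256) = 24.08 dB

Step 3 — total:
SQNR_total = 74.0 + 24.08 = 98.08 dB

Base SQNR = 74.0 dB; oversampled SQNR = 98.08 dB
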